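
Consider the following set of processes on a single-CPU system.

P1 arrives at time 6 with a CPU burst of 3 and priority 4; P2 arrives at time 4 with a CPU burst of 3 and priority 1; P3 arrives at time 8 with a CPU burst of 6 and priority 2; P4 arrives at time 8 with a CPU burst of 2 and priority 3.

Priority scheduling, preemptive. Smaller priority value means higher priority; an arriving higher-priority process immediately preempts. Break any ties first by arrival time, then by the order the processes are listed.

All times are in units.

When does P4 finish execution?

16

Gantt: | idle 0-4 | P2 4-7 | P1 7-8 | P3 8-14 | P4 14-16 | P1 16-18 |
Completion: P1=18  P2=7  P3=14  P4=16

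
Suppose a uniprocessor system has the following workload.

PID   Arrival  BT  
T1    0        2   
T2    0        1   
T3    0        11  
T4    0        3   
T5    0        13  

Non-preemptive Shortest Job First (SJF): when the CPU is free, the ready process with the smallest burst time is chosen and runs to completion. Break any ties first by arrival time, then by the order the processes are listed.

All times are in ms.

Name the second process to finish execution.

T1

Schedule: | T2 0-1 | T1 1-3 | T4 3-6 | T3 6-17 | T5 17-30 |
Completion: T1=3  T2=1  T3=17  T4=6  T5=30
Turnaround (C−A): T1=3  T2=1  T3=17  T4=6  T5=30
Finish order: T2 → T1 → T4 → T3 → T5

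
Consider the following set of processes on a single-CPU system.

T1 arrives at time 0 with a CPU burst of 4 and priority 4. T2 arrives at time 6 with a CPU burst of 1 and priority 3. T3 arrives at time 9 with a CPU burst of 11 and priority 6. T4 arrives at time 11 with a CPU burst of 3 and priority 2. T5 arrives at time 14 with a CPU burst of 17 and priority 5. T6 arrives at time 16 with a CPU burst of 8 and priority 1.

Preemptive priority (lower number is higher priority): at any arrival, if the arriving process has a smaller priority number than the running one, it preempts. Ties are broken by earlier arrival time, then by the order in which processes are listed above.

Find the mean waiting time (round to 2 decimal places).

6.00

Timeline: | T1 0-4 | idle 4-6 | T2 6-7 | idle 7-9 | T3 9-11 | T4 11-14 | T5 14-16 | T6 16-24 | T5 24-39 | T3 39-48 |
Completion: T1=4  T2=7  T3=48  T4=14  T5=39  T6=24
Waiting times: T1=0, T2=0, T3=28, T4=0, T5=8, T6=0
Average waiting = (0+0+28+0+8+0) / 6 = 36/6 = 6.00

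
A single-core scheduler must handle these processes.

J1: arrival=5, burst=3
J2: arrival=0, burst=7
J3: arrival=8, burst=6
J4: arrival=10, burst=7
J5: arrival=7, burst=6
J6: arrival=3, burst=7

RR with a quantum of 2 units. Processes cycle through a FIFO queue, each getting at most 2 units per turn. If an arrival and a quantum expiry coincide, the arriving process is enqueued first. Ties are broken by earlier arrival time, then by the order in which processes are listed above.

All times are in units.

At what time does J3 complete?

Schedule: | J2 0-4 | J6 4-6 | J2 6-8 | J1 8-10 | J6 10-12 | J5 12-14 | J3 14-16 | J2 16-17 | J4 17-19 | J1 19-20 | J6 20-22 | J5 22-24 | J3 24-26 | J4 26-28 | J6 28-29 | J5 29-31 | J3 31-33 | J4 33-36 |
Completion: J1=20  J2=17  J3=33  J4=36  J5=31  J6=29
Turnaround (C−A): J1=15  J2=17  J3=25  J4=26  J5=24  J6=26

33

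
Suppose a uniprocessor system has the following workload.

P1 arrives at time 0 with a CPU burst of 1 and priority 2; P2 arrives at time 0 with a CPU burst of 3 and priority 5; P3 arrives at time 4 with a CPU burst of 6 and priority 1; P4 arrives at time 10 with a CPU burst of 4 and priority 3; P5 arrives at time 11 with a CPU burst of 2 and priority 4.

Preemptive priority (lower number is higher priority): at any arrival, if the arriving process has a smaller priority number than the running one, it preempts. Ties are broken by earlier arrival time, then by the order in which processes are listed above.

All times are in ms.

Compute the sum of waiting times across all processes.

Timeline: | P1 0-1 | P2 1-4 | P3 4-10 | P4 10-14 | P5 14-16 |
Completion: P1=1  P2=4  P3=10  P4=14  P5=16
Turnaround (C−A): P1=1  P2=4  P3=6  P4=4  P5=5
Waiting = turnaround − burst: P1=0, P2=1, P3=0, P4=0, P5=3
Total waiting = 0 + 1 + 0 + 0 + 3 = 4

4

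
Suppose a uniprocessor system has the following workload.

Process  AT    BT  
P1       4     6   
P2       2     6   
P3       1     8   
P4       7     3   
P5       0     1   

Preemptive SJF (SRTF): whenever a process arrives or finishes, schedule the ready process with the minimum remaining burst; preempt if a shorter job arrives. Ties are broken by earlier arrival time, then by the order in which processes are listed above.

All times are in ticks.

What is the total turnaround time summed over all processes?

Timeline: | P5 0-1 | P3 1-2 | P2 2-8 | P4 8-11 | P1 11-17 | P3 17-24 |
Completion: P1=17  P2=8  P3=24  P4=11  P5=1
Turnaround (C−A): P1=13  P2=6  P3=23  P4=4  P5=1
Turnaround = completion − arrival: P1=13, P2=6, P3=23, P4=4, P5=1
Total turnaround = 13 + 6 + 23 + 4 + 1 = 47

47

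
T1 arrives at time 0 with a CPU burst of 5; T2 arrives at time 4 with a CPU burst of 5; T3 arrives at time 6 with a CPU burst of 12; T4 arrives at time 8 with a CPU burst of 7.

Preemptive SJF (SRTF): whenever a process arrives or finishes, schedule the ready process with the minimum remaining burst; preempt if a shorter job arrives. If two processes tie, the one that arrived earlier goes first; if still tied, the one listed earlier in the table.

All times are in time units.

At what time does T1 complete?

Timeline: | T1 0-5 | T2 5-10 | T4 10-17 | T3 17-29 |
Completion: T1=5  T2=10  T3=29  T4=17
Turnaround (C−A): T1=5  T2=6  T3=23  T4=9

5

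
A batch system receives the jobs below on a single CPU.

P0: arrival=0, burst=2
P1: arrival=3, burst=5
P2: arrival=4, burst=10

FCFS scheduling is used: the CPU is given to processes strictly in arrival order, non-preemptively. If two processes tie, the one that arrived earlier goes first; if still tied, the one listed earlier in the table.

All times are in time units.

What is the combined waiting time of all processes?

Timeline: | P0 0-2 | idle 2-3 | P1 3-8 | P2 8-18 |
Completion: P0=2  P1=8  P2=18
Waiting = turnaround − burst: P0=0, P1=0, P2=4
Total waiting = 0 + 0 + 4 = 4

4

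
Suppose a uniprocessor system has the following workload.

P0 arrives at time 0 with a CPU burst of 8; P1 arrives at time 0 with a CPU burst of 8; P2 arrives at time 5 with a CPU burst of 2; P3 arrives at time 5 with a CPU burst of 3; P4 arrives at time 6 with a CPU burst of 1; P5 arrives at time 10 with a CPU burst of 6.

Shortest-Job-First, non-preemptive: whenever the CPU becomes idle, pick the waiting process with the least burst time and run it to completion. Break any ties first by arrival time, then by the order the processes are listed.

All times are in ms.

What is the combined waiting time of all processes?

Gantt: | P0 0-8 | P4 8-9 | P2 9-11 | P3 11-14 | P5 14-20 | P1 20-28 |
Completion: P0=8  P1=28  P2=11  P3=14  P4=9  P5=20
Turnaround (C−A): P0=8  P1=28  P2=6  P3=9  P4=3  P5=10
Waiting = turnaround − burst: P0=0, P1=20, P2=4, P3=6, P4=2, P5=4
Total waiting = 0 + 20 + 4 + 6 + 2 + 4 = 36

36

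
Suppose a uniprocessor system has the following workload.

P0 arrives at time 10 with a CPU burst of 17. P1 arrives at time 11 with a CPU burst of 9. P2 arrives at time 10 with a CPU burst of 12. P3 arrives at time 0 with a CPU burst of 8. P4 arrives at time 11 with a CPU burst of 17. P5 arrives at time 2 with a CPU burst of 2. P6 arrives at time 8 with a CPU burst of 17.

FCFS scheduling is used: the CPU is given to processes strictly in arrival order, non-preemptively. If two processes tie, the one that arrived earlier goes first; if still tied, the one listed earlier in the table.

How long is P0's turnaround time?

34

Gantt: | P3 0-8 | P5 8-10 | P6 10-27 | P0 27-44 | P2 44-56 | P1 56-65 | P4 65-82 |
Completion: P0=44  P1=65  P2=56  P3=8  P4=82  P5=10  P6=27
Turnaround (C−A): P0=34  P1=54  P2=46  P3=8  P4=71  P5=8  P6=19
Turnaround(P0) = completion − arrival = 44 − 10 = 34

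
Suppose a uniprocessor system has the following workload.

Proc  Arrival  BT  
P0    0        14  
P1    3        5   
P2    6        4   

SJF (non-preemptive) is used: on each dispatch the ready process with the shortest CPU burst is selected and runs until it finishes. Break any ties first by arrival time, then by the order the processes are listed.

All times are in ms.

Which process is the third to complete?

P1

Timeline: | P0 0-14 | P2 14-18 | P1 18-23 |
Completion: P0=14  P1=23  P2=18
Turnaround (C−A): P0=14  P1=20  P2=12
Finish order: P0 → P2 → P1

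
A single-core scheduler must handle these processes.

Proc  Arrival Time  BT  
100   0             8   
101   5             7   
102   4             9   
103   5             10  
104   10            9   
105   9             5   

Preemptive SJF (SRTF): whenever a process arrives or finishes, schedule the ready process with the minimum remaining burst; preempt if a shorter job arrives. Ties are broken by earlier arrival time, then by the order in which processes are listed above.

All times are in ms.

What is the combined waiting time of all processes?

Timeline: | 100 0-8 | 101 8-9 | 105 9-14 | 101 14-20 | 102 20-29 | 104 29-38 | 103 38-48 |
Completion: 100=8  101=20  102=29  103=48  104=38  105=14
Turnaround (C−A): 100=8  101=15  102=25  103=43  104=28  105=5
Waiting = turnaround − burst: 100=0, 101=8, 102=16, 103=33, 104=19, 105=0
Total waiting = 0 + 8 + 16 + 33 + 19 + 0 = 76

76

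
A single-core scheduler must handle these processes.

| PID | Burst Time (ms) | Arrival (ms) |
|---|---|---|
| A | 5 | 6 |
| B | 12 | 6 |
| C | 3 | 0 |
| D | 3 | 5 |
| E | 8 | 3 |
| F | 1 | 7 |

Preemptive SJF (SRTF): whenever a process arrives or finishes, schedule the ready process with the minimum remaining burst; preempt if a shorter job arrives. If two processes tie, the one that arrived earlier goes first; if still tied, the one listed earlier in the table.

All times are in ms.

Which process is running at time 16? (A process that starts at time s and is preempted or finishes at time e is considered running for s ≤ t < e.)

E

Schedule: | C 0-3 | E 3-5 | D 5-8 | F 8-9 | A 9-14 | E 14-20 | B 20-32 |
Completion: A=14  B=32  C=3  D=8  E=20  F=9
Turnaround (C−A): A=8  B=26  C=3  D=3  E=17  F=2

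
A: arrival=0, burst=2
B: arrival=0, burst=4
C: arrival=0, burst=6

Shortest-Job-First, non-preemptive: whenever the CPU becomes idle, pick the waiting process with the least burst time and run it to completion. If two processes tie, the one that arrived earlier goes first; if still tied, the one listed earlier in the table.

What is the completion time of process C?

Gantt: | A 0-2 | B 2-6 | C 6-12 |
Completion: A=2  B=6  C=12
Turnaround (C−A): A=2  B=6  C=12

12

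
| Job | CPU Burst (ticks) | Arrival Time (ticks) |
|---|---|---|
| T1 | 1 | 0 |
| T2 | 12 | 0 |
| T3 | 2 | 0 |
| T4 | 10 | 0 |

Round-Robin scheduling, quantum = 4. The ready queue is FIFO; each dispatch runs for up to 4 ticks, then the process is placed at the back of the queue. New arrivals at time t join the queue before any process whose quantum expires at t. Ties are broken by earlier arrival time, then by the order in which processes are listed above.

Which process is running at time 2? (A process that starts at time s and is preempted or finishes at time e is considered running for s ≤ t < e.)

T2

Schedule: | T1 0-1 | T2 1-5 | T3 5-7 | T4 7-11 | T2 11-15 | T4 15-19 | T2 19-23 | T4 23-25 |
Completion: T1=1  T2=23  T3=7  T4=25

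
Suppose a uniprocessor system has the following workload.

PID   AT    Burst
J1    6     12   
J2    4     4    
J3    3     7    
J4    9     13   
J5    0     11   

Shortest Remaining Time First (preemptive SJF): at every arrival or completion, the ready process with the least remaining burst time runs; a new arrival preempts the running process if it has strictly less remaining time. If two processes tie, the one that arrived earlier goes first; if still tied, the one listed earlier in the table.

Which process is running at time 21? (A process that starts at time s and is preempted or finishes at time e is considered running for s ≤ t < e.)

Gantt: | J5 0-3 | J3 3-4 | J2 4-8 | J3 8-14 | J5 14-22 | J1 22-34 | J4 34-47 |
Completion: J1=34  J2=8  J3=14  J4=47  J5=22

J5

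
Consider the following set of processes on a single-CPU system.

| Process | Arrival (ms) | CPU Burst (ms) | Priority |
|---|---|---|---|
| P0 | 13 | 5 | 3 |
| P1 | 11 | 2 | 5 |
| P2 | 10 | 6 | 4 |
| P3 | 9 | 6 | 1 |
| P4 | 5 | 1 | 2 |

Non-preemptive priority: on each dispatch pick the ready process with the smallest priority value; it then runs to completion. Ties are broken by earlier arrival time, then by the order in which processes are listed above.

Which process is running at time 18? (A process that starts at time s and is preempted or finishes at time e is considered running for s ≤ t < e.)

P0

Gantt: | idle 0-5 | P4 5-6 | idle 6-9 | P3 9-15 | P0 15-20 | P2 20-26 | P1 26-28 |
Completion: P0=20  P1=28  P2=26  P3=15  P4=6
Turnaround (C−A): P0=7  P1=17  P2=16  P3=6  P4=1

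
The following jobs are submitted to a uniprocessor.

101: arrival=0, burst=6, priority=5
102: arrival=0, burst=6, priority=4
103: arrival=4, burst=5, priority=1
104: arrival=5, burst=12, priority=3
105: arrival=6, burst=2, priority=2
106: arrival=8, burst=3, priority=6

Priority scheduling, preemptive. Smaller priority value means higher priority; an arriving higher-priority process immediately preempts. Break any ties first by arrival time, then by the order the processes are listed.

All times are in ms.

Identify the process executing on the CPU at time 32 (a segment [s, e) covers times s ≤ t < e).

106

Gantt: | 102 0-4 | 103 4-9 | 105 9-11 | 104 11-23 | 102 23-25 | 101 25-31 | 106 31-34 |
Completion: 101=31  102=25  103=9  104=23  105=11  106=34
Turnaround (C−A): 101=31  102=25  103=5  104=18  105=5  106=26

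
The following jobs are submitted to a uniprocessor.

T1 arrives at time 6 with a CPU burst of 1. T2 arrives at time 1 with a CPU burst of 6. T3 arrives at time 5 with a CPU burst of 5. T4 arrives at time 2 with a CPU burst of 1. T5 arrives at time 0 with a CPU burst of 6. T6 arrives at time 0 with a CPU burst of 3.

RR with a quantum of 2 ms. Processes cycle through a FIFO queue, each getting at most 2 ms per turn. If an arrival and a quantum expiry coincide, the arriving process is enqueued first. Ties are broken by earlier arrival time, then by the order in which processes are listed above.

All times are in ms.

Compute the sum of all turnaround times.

76

Gantt: | T5 0-2 | T6 2-4 | T2 4-6 | T4 6-7 | T5 7-9 | T6 9-10 | T3 10-12 | T1 12-13 | T2 13-15 | T5 15-17 | T3 17-19 | T2 19-21 | T3 21-22 |
Completion: T1=13  T2=21  T3=22  T4=7  T5=17  T6=10
Turnaround = completion − arrival: T1=7, T2=20, T3=17, T4=5, T5=17, T6=10
Total turnaround = 7 + 20 + 17 + 5 + 17 + 10 = 76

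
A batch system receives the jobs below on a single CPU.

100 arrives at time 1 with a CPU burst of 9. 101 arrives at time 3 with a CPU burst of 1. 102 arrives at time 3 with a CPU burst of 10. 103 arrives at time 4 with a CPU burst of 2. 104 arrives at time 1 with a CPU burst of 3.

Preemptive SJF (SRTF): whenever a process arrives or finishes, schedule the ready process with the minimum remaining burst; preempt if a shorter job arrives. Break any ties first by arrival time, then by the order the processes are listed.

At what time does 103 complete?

7

Timeline: | idle 0-1 | 104 1-4 | 101 4-5 | 103 5-7 | 100 7-16 | 102 16-26 |
Completion: 100=16  101=5  102=26  103=7  104=4
Turnaround (C−A): 100=15  101=2  102=23  103=3  104=3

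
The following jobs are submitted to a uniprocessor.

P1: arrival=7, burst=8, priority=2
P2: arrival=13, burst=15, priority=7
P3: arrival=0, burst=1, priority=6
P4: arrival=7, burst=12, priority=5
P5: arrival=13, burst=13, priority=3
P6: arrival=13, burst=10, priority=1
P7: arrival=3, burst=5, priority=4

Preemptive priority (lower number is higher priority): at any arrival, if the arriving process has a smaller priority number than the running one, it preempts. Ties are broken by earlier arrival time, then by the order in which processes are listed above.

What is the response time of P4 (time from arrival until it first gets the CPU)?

32

Gantt: | P3 0-1 | idle 1-3 | P7 3-7 | P1 7-13 | P6 13-23 | P1 23-25 | P5 25-38 | P7 38-39 | P4 39-51 | P2 51-66 |
Completion: P1=25  P2=66  P3=1  P4=51  P5=38  P6=23  P7=39
Turnaround (C−A): P1=18  P2=53  P3=1  P4=44  P5=25  P6=10  P7=36
Response(P4) = first start − arrival = 39 − 7 = 32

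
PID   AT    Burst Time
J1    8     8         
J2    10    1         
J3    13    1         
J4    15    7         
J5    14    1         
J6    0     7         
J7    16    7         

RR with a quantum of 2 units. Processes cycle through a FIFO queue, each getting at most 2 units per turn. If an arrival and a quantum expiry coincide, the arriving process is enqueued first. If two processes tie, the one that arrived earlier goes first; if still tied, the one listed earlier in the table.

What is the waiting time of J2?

Schedule: | J6 0-7 | idle 7-8 | J1 8-10 | J2 10-11 | J1 11-13 | J3 13-14 | J1 14-16 | J5 16-17 | J4 17-19 | J7 19-21 | J1 21-23 | J4 23-25 | J7 25-27 | J4 27-29 | J7 29-31 | J4 31-32 | J7 32-33 |
Completion: J1=23  J2=11  J3=14  J4=32  J5=17  J6=7  J7=33
Turnaround (C−A): J1=15  J2=1  J3=1  J4=17  J5=3  J6=7  J7=17
Waiting(J2) = turnaround − burst = 1 − 1 = 0

0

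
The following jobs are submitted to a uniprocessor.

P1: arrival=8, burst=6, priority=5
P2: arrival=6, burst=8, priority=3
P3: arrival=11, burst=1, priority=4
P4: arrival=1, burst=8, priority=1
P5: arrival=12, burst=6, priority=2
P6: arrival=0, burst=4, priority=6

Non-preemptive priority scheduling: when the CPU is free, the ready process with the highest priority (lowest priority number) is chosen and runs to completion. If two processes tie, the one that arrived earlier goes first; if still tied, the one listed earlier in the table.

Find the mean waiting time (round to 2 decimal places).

8.17

Gantt: | P6 0-4 | P4 4-12 | P5 12-18 | P2 18-26 | P3 26-27 | P1 27-33 |
Completion: P1=33  P2=26  P3=27  P4=12  P5=18  P6=4
Waiting times: P1=19, P2=12, P3=15, P4=3, P5=0, P6=0
Average waiting = (19+12+15+3+0+0) / 6 = 49/6 = 8.17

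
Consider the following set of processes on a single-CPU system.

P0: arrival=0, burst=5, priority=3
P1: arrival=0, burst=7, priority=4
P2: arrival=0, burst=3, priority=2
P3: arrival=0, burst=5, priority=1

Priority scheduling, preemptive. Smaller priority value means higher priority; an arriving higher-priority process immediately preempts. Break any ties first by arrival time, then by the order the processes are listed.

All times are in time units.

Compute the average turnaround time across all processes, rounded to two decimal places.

11.50

Schedule: | P3 0-5 | P2 5-8 | P0 8-13 | P1 13-20 |
Completion: P0=13  P1=20  P2=8  P3=5
Turnaround (C−A): P0=13  P1=20  P2=8  P3=5
Turnaround times: P0=13, P1=20, P2=8, P3=5
Average turnaround = (13+20+8+5) / 4 = 46/4 = 11.50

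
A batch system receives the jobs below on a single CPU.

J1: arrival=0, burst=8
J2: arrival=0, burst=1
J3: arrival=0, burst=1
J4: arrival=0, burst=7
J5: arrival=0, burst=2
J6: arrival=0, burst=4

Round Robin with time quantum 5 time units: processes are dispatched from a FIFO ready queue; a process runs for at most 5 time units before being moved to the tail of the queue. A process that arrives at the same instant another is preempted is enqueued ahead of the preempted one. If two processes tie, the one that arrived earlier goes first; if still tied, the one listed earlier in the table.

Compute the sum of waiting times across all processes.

66

Schedule: | J1 0-5 | J2 5-6 | J3 6-7 | J4 7-12 | J5 12-14 | J6 14-18 | J1 18-21 | J4 21-23 |
Completion: J1=21  J2=6  J3=7  J4=23  J5=14  J6=18
Waiting = turnaround − burst: J1=13, J2=5, J3=6, J4=16, J5=12, J6=14
Total waiting = 13 + 5 + 6 + 16 + 12 + 14 = 66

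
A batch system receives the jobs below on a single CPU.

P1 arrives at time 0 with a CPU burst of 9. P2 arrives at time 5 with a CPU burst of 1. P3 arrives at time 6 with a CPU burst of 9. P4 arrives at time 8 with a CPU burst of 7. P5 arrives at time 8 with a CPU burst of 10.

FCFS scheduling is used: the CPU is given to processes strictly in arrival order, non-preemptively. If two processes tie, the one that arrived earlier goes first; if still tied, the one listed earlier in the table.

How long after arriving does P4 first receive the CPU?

Schedule: | P1 0-9 | P2 9-10 | P3 10-19 | P4 19-26 | P5 26-36 |
Completion: P1=9  P2=10  P3=19  P4=26  P5=36
Response(P4) = first start − arrival = 19 − 8 = 11

11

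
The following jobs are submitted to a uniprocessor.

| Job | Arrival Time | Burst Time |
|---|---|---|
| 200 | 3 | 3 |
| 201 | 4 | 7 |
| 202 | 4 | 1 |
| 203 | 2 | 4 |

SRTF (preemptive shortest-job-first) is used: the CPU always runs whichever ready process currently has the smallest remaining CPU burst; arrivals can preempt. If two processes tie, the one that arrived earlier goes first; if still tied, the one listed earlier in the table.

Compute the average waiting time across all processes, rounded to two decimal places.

Timeline: | idle 0-2 | 203 2-4 | 202 4-5 | 203 5-7 | 200 7-10 | 201 10-17 |
Completion: 200=10  201=17  202=5  203=7
Turnaround (C−A): 200=7  201=13  202=1  203=5
Waiting times: 200=4, 201=6, 202=0, 203=1
Average waiting = (4+6+0+1) / 4 = 11/4 = 2.75

2.75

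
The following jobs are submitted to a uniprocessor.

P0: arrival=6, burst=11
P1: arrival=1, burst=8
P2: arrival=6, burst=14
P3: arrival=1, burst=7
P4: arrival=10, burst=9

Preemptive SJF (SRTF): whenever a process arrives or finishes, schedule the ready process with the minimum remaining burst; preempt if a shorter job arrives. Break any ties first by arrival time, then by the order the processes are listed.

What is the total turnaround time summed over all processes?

Schedule: | idle 0-1 | P3 1-8 | P1 8-16 | P4 16-25 | P0 25-36 | P2 36-50 |
Completion: P0=36  P1=16  P2=50  P3=8  P4=25
Turnaround (C−A): P0=30  P1=15  P2=44  P3=7  P4=15
Turnaround = completion − arrival: P0=30, P1=15, P2=44, P3=7, P4=15
Total turnaround = 30 + 15 + 44 + 7 + 15 = 111

111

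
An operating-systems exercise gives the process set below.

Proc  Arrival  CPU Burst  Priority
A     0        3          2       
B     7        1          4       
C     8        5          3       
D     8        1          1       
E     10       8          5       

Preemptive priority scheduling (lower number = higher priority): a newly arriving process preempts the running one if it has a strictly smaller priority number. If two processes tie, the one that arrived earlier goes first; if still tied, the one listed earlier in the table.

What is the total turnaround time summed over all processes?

Gantt: | A 0-3 | idle 3-7 | B 7-8 | D 8-9 | C 9-14 | E 14-22 |
Completion: A=3  B=8  C=14  D=9  E=22
Turnaround (C−A): A=3  B=1  C=6  D=1  E=12
Turnaround = completion − arrival: A=3, B=1, C=6, D=1, E=12
Total turnaround = 3 + 1 + 6 + 1 + 12 = 23

23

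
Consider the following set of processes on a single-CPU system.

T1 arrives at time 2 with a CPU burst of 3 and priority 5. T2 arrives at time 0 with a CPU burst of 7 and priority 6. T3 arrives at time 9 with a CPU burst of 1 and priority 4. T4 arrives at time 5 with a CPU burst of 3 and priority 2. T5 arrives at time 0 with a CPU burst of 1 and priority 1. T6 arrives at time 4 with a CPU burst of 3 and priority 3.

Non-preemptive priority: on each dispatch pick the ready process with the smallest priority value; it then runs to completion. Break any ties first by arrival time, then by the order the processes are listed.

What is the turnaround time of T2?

Gantt: | T5 0-1 | T2 1-8 | T4 8-11 | T6 11-14 | T3 14-15 | T1 15-18 |
Completion: T1=18  T2=8  T3=15  T4=11  T5=1  T6=14
Turnaround (C−A): T1=16  T2=8  T3=6  T4=6  T5=1  T6=10
Turnaround(T2) = completion − arrival = 8 − 0 = 8

8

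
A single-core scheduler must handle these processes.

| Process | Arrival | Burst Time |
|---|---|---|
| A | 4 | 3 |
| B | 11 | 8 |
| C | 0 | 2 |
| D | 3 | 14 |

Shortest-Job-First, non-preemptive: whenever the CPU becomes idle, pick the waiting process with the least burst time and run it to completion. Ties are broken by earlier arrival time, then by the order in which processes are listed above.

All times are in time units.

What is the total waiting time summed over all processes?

Gantt: | C 0-2 | idle 2-3 | D 3-17 | A 17-20 | B 20-28 |
Completion: A=20  B=28  C=2  D=17
Waiting = turnaround − burst: A=13, B=9, C=0, D=0
Total waiting = 13 + 9 + 0 + 0 = 22

22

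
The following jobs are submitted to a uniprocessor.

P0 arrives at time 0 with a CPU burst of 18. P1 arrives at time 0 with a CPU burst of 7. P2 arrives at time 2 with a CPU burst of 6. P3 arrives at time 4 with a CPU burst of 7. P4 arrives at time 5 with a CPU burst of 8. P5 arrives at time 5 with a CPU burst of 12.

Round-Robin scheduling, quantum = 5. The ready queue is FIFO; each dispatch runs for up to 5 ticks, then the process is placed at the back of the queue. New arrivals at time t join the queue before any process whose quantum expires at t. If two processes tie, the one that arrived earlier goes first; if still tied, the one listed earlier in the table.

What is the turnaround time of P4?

Schedule: | P0 0-5 | P1 5-10 | P2 10-15 | P3 15-20 | P4 20-25 | P5 25-30 | P0 30-35 | P1 35-37 | P2 37-38 | P3 38-40 | P4 40-43 | P5 43-48 | P0 48-53 | P5 53-55 | P0 55-58 |
Completion: P0=58  P1=37  P2=38  P3=40  P4=43  P5=55
Turnaround (C−A): P0=58  P1=37  P2=36  P3=36  P4=38  P5=50
Turnaround(P4) = completion − arrival = 43 − 5 = 38

38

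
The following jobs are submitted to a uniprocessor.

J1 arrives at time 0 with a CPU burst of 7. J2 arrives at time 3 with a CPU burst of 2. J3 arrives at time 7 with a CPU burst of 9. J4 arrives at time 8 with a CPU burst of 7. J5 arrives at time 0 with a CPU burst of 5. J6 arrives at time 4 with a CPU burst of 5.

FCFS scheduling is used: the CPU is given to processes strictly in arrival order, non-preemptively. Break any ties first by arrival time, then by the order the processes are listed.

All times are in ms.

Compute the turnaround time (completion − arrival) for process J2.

11

Gantt: | J1 0-7 | J5 7-12 | J2 12-14 | J6 14-19 | J3 19-28 | J4 28-35 |
Completion: J1=7  J2=14  J3=28  J4=35  J5=12  J6=19
Turnaround (C−A): J1=7  J2=11  J3=21  J4=27  J5=12  J6=15
Turnaround(J2) = completion − arrival = 14 − 3 = 11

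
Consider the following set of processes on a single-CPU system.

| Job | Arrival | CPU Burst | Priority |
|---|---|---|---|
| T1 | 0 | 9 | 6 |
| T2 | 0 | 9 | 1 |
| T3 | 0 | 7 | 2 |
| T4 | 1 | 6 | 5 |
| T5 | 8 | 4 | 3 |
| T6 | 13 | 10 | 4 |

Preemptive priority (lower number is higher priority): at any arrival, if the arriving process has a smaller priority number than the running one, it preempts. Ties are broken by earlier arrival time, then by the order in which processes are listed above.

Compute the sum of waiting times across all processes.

89

Timeline: | T2 0-9 | T3 9-16 | T5 16-20 | T6 20-30 | T4 30-36 | T1 36-45 |
Completion: T1=45  T2=9  T3=16  T4=36  T5=20  T6=30
Turnaround (C−A): T1=45  T2=9  T3=16  T4=35  T5=12  T6=17
Waiting = turnaround − burst: T1=36, T2=0, T3=9, T4=29, T5=8, T6=7
Total waiting = 36 + 0 + 9 + 29 + 8 + 7 = 89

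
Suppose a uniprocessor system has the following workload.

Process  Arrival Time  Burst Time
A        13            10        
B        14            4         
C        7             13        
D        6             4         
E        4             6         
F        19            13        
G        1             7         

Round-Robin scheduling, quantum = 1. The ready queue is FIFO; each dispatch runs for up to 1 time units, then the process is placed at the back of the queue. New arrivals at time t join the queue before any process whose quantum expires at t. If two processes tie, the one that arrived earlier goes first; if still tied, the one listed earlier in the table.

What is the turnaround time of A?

Timeline: | idle 0-1 | G 1-4 | E 4-5 | G 5-6 | E 6-7 | D 7-8 | G 8-9 | C 9-10 | E 10-11 | D 11-12 | G 12-13 | C 13-14 | E 14-15 | D 15-16 | A 16-17 | G 17-18 | B 18-19 | C 19-20 | E 20-21 | D 21-22 | A 22-23 | F 23-24 | B 24-25 | C 25-26 | E 26-27 | A 27-28 | F 28-29 | B 29-30 | C 30-31 | A 31-32 | F 32-33 | B 33-34 | C 34-35 | A 35-36 | F 36-37 | C 37-38 | A 38-39 | F 39-40 | C 40-41 | A 41-42 | F 42-43 | C 43-44 | A 44-45 | F 45-46 | C 46-47 | A 47-48 | F 48-49 | C 49-50 | A 50-51 | F 51-52 | C 52-53 | F 53-54 | C 54-55 | F 55-58 |
Completion: A=51  B=34  C=55  D=22  E=27  F=58  G=18
Turnaround(A) = completion − arrival = 51 − 13 = 38

38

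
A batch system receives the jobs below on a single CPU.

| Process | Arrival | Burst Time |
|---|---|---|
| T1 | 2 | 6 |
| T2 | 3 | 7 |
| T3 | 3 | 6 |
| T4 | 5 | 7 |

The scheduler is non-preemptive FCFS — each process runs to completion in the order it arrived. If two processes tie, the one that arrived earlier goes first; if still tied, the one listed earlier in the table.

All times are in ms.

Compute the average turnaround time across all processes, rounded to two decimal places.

Schedule: | idle 0-2 | T1 2-8 | T2 8-15 | T3 15-21 | T4 21-28 |
Completion: T1=8  T2=15  T3=21  T4=28
Turnaround (C−A): T1=6  T2=12  T3=18  T4=23
Turnaround times: T1=6, T2=12, T3=18, T4=23
Average turnaround = (6+12+18+23) / 4 = 59/4 = 14.75

14.75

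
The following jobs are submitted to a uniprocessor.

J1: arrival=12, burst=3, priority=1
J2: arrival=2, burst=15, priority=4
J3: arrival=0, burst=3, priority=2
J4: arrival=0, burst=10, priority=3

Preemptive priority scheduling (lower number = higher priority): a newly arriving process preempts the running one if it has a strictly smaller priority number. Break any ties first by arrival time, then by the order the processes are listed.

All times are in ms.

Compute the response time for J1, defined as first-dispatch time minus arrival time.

Gantt: | J3 0-3 | J4 3-12 | J1 12-15 | J4 15-16 | J2 16-31 |
Completion: J1=15  J2=31  J3=3  J4=16
Response(J1) = first start − arrival = 12 − 12 = 0

0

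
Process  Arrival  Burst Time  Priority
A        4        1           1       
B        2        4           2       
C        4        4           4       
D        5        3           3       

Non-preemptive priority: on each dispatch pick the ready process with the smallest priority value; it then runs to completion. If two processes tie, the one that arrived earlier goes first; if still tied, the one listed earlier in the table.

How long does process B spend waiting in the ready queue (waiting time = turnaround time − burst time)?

0

Schedule: | idle 0-2 | B 2-6 | A 6-7 | D 7-10 | C 10-14 |
Completion: A=7  B=6  C=14  D=10
Turnaround (C−A): A=3  B=4  C=10  D=5
Waiting(B) = turnaround − burst = 4 − 4 = 0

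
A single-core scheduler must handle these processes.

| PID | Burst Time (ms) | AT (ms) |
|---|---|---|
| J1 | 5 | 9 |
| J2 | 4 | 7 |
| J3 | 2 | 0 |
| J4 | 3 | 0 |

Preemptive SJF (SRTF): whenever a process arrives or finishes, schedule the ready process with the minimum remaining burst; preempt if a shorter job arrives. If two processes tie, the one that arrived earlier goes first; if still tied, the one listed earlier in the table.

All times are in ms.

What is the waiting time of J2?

0

Timeline: | J3 0-2 | J4 2-5 | idle 5-7 | J2 7-11 | J1 11-16 |
Completion: J1=16  J2=11  J3=2  J4=5
Turnaround (C−A): J1=7  J2=4  J3=2  J4=5
Waiting(J2) = turnaround − burst = 4 − 4 = 0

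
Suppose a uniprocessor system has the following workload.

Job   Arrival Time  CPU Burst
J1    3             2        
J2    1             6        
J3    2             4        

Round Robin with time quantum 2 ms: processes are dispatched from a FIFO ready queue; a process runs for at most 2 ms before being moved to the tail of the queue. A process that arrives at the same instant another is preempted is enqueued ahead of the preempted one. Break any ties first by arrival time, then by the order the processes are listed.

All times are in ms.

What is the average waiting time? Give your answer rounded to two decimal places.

Gantt: | idle 0-1 | J2 1-3 | J3 3-5 | J1 5-7 | J2 7-9 | J3 9-11 | J2 11-13 |
Completion: J1=7  J2=13  J3=11
Waiting times: J1=2, J2=6, J3=5
Average waiting = (2+6+5) / 3 = 13/3 = 4.33

4.33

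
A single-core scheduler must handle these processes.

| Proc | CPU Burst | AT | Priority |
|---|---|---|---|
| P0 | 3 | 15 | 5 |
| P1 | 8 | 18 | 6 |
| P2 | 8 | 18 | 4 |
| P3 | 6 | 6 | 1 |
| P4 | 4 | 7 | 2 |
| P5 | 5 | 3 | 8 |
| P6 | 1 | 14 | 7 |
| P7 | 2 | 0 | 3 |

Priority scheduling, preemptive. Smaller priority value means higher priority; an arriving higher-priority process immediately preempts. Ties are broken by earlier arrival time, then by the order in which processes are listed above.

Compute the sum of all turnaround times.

Timeline: | P7 0-2 | idle 2-3 | P5 3-6 | P3 6-12 | P4 12-16 | P0 16-18 | P2 18-26 | P0 26-27 | P1 27-35 | P6 35-36 | P5 36-38 |
Completion: P0=27  P1=35  P2=26  P3=12  P4=16  P5=38  P6=36  P7=2
Turnaround (C−A): P0=12  P1=17  P2=8  P3=6  P4=9  P5=35  P6=22  P7=2
Turnaround = completion − arrival: P0=12, P1=17, P2=8, P3=6, P4=9, P5=35, P6=22, P7=2
Total turnaround = 12 + 17 + 8 + 6 + 9 + 35 + 22 + 2 = 111

111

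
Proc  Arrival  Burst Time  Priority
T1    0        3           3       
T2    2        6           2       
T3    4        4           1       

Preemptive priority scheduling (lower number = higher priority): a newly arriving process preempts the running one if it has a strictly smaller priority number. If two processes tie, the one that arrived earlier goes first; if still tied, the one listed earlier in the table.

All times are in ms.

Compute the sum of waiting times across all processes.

Schedule: | T1 0-2 | T2 2-4 | T3 4-8 | T2 8-12 | T1 12-13 |
Completion: T1=13  T2=12  T3=8
Turnaround (C−A): T1=13  T2=10  T3=4
Waiting = turnaround − burst: T1=10, T2=4, T3=0
Total waiting = 10 + 4 + 0 = 14

14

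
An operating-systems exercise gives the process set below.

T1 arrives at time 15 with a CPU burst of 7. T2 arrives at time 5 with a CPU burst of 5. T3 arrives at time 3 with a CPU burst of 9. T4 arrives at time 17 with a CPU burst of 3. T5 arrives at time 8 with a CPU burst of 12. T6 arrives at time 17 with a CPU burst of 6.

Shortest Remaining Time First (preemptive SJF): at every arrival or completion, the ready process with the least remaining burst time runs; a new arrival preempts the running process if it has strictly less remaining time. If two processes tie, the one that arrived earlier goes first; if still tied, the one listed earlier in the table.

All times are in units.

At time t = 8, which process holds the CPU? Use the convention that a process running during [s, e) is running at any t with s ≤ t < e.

T2

Timeline: | idle 0-3 | T3 3-5 | T2 5-10 | T3 10-17 | T4 17-20 | T6 20-26 | T1 26-33 | T5 33-45 |
Completion: T1=33  T2=10  T3=17  T4=20  T5=45  T6=26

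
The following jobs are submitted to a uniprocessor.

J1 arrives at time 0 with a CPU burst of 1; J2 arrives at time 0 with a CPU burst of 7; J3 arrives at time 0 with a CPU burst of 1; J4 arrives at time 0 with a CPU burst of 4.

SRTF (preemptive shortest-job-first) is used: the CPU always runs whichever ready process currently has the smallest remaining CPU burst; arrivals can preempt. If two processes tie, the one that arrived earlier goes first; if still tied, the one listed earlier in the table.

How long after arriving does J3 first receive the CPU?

Timeline: | J1 0-1 | J3 1-2 | J4 2-6 | J2 6-13 |
Completion: J1=1  J2=13  J3=2  J4=6
Turnaround (C−A): J1=1  J2=13  J3=2  J4=6
Response(J3) = first start − arrival = 1 − 0 = 1

1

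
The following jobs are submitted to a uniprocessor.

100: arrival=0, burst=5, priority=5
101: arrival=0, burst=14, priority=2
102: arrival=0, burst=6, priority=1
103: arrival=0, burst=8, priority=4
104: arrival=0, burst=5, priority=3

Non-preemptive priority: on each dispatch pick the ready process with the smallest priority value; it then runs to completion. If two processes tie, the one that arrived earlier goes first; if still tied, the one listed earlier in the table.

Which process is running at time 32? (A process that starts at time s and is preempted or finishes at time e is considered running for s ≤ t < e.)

Schedule: | 102 0-6 | 101 6-20 | 104 20-25 | 103 25-33 | 100 33-38 |
Completion: 100=38  101=20  102=6  103=33  104=25

103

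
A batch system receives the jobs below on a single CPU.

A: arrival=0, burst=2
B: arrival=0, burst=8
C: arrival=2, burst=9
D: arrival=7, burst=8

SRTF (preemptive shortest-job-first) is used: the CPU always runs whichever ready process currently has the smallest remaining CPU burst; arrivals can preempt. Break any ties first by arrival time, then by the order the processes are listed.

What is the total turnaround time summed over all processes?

48

Schedule: | A 0-2 | B 2-10 | D 10-18 | C 18-27 |
Completion: A=2  B=10  C=27  D=18
Turnaround = completion − arrival: A=2, B=10, C=25, D=11
Total turnaround = 2 + 10 + 25 + 11 = 48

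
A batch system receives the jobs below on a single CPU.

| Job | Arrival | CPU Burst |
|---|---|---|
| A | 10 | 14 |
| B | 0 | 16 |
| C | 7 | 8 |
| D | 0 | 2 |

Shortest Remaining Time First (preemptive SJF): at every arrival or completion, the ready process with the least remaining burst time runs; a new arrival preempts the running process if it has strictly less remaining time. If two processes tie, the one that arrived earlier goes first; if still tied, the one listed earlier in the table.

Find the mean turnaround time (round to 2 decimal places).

16.50

Timeline: | D 0-2 | B 2-7 | C 7-15 | B 15-26 | A 26-40 |
Completion: A=40  B=26  C=15  D=2
Turnaround times: A=30, B=26, C=8, D=2
Average turnaround = (30+26+8+2) / 4 = 66/4 = 16.50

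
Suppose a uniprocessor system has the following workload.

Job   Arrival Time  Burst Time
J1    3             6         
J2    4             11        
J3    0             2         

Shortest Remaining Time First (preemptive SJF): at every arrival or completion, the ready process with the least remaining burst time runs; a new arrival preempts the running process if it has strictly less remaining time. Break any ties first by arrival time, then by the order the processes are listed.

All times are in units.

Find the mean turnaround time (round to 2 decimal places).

Schedule: | J3 0-2 | idle 2-3 | J1 3-9 | J2 9-20 |
Completion: J1=9  J2=20  J3=2
Turnaround (C−A): J1=6  J2=16  J3=2
Turnaround times: J1=6, J2=16, J3=2
Average turnaround = (6+16+2) / 3 = 24/3 = 8.00

8.00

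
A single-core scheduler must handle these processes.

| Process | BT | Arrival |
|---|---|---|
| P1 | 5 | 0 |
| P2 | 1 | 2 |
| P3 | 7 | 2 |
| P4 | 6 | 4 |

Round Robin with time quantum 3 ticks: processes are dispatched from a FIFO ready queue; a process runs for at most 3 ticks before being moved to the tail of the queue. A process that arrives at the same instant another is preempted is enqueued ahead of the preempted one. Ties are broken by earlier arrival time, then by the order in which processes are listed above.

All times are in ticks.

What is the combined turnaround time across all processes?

42

Gantt: | P1 0-3 | P2 3-4 | P3 4-7 | P1 7-9 | P4 9-12 | P3 12-15 | P4 15-18 | P3 18-19 |
Completion: P1=9  P2=4  P3=19  P4=18
Turnaround (C−A): P1=9  P2=2  P3=17  P4=14
Turnaround = completion − arrival: P1=9, P2=2, P3=17, P4=14
Total turnaround = 9 + 2 + 17 + 14 = 42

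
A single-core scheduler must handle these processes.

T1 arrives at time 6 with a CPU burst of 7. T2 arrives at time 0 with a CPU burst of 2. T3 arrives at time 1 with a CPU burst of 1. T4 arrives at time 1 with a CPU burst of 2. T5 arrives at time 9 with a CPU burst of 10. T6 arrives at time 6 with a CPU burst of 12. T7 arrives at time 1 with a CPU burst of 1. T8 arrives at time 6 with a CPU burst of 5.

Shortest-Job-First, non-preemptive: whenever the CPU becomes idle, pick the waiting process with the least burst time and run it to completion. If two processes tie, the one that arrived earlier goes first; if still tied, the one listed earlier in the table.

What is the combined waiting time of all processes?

Gantt: | T2 0-2 | T3 2-3 | T7 3-4 | T4 4-6 | T8 6-11 | T1 11-18 | T5 18-28 | T6 28-40 |
Completion: T1=18  T2=2  T3=3  T4=6  T5=28  T6=40  T7=4  T8=11
Turnaround (C−A): T1=12  T2=2  T3=2  T4=5  T5=19  T6=34  T7=3  T8=5
Waiting = turnaround − burst: T1=5, T2=0, T3=1, T4=3, T5=9, T6=22, T7=2, T8=0
Total waiting = 5 + 0 + 1 + 3 + 9 + 22 + 2 + 0 = 42

42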